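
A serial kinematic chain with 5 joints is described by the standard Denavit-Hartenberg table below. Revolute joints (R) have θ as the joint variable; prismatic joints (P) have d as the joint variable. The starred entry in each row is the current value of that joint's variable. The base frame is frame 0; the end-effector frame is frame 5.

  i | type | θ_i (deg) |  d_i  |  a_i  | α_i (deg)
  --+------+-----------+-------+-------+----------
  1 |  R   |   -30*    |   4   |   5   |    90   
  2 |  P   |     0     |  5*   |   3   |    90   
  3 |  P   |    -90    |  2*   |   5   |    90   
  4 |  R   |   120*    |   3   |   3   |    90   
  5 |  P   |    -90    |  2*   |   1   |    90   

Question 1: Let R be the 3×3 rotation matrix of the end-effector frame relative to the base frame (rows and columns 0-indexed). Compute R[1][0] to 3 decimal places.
-0.500

End-effector x-axis (col 0 of R) = (0.8660,-0.5000,-0.0000)
R[1][0] = -0.5000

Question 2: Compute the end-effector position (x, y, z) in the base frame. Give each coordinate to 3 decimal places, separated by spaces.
5.312 -2.799 -1.598

after link 1: o_1 = (4.3301, -2.5000, 4.0000)
after link 2: o_2 = (4.4282, -8.3301, 4.0000)
after link 3: o_3 = (6.9282, -4.0000, 2.0000)
after link 4: o_4 = (3.5801, -3.7990, -0.5981)
after link 5: o_5 = (5.3122, -2.7990, -1.5981)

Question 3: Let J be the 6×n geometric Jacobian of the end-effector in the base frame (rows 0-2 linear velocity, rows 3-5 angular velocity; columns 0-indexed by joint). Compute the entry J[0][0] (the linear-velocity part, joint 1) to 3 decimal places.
axis z_0 = ẑ; lever o_n−o_0 = (5.3122,-2.7990,-1.5981)
cross product → J_v[:, 0] = (2.7990,5.3122,-0.0000)
J_ω[:, 0] = z_0
entry J[0][0] = 2.7990

2.799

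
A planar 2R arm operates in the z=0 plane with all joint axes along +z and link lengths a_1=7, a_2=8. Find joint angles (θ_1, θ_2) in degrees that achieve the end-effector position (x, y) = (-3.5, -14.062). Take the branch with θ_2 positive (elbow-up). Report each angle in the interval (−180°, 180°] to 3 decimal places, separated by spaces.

-120.003 30.005

cos θ_2 = (209.9898−7²−8²)/(2·7·8) = 0.8660; θ_2 = 30.0051° (elbow-up)
β = atan2(-14.0620,-3.5000) = -103.9768°; ψ = atan2(4.0006,13.9278) = 16.0261°
θ_1 = β − ψ = -120.0029°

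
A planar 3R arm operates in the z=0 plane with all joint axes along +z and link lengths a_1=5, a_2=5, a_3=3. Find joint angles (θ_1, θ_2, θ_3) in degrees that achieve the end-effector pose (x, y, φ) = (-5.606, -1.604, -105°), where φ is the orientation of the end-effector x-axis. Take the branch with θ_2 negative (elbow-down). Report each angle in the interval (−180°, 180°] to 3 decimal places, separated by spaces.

wrist centre = target − a_3·(cos φ, sin φ) = (-4.8295, 1.2938)
cos θ_2 = (24.9983−5²−5²)/(2·5·5) = -0.5000; θ_2 = -120.0022° (elbow-down)
β = atan2(1.2938,-4.8295) = 165.0033°; ψ = atan2(-4.3300,2.4998) = -60.0011°
θ_1 = β − ψ = 225.0044°
θ_3 = φ − θ_1 − θ_2 = 149.9978° (wrapped to (-180°,180°])

-134.996 -120.002 149.998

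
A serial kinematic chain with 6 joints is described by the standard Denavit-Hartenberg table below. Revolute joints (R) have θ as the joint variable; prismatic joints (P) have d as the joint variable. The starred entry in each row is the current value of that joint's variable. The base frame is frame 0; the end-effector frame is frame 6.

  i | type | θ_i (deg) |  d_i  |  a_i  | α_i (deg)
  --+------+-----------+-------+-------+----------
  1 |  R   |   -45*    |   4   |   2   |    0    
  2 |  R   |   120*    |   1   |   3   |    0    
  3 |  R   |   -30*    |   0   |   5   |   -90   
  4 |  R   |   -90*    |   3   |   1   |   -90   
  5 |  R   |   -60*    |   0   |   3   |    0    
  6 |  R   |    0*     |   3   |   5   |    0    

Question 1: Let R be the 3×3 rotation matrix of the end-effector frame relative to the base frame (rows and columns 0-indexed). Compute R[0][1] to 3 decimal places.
End-effector y-axis (col 1 of R) = (0.3536,-0.3536,0.8660)
R[0][1] = 0.3536

0.354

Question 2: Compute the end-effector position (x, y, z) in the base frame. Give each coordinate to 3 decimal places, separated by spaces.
after link 1: o_1 = (1.4142, -1.4142, 4.0000)
after link 2: o_2 = (2.1907, 1.4836, 5.0000)
after link 3: o_3 = (5.7262, 5.0191, 5.0000)
after link 4: o_4 = (3.6049, 7.1404, 6.0000)
after link 5: o_5 = (1.7678, 8.9775, 7.5000)
after link 6: o_6 = (0.8272, 14.1607, 10.0000)

0.827 14.161 10.000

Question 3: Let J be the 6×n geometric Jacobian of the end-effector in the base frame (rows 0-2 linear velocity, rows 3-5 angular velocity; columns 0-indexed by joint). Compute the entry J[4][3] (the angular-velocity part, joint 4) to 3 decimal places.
axis z_3 = (-0.7071,0.7071,0.0000); lever o_n−o_3 = (-4.8990,9.1416,5.0000)
cross product → J_v[:, 3] = (3.5355,3.5355,-3.0000)
J_ω[:, 3] = z_3
entry J[4][3] = 0.7071

0.707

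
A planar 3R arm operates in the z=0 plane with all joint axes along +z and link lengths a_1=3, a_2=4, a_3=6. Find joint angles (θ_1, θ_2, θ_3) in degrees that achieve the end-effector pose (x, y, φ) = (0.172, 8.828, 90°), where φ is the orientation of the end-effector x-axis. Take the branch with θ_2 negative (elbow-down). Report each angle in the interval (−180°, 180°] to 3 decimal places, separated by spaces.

wrist centre = target − a_3·(cos φ, sin φ) = (0.1720, 2.8280)
cos θ_2 = (8.0272−3²−4²)/(2·3·4) = -0.7072; θ_2 = -135.0077° (elbow-down)
β = atan2(2.8280,0.1720) = 86.5195°; ψ = atan2(-2.8280,0.1712) = -86.5359°
θ_1 = β − ψ = 173.0554°
θ_3 = φ − θ_1 − θ_2 = 51.9523° (wrapped to (-180°,180°])

173.055 -135.008 51.952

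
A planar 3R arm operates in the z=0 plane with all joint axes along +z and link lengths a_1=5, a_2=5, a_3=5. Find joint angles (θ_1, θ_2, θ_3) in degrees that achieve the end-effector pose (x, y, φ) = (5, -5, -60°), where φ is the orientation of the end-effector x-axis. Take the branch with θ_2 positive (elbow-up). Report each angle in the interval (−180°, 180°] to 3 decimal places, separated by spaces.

-90.000 150.000 -120.000

wrist centre = target − a_3·(cos φ, sin φ) = (2.5000, -0.6699)
cos θ_2 = (6.6987−5²−5²)/(2·5·5) = -0.8660; θ_2 = 150.0000° (elbow-up)
β = atan2(-0.6699,2.5000) = -15.0000°; ψ = atan2(2.5000,0.6699) = 75.0000°
θ_1 = β − ψ = -90.0000°
θ_3 = φ − θ_1 − θ_2 = -120.0000° (wrapped to (-180°,180°])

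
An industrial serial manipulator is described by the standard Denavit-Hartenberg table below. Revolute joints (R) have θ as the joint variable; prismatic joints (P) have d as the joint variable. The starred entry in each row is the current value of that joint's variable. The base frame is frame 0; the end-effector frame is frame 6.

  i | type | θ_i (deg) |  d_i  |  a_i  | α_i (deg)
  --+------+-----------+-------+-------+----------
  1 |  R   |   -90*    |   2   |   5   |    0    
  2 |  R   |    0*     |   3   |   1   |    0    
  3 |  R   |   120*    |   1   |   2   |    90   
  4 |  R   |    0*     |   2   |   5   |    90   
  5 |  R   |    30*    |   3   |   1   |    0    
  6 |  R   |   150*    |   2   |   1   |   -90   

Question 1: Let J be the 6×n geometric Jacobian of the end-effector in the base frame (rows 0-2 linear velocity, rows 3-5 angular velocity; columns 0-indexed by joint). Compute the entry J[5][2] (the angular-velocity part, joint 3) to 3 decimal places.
1.000

axis z_2 = (0.0000,0.0000,1.0000); lever o_n−o_2 = (7.1962,1.2679,-4.0000)
cross product → J_v[:, 2] = (-1.2679,7.1962,0.0000)
J_ω[:, 2] = z_2
entry J[5][2] = 1.0000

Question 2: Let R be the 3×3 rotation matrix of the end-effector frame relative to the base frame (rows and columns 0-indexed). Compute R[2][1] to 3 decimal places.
1.000

End-effector y-axis (col 1 of R) = (-0.0000,0.0000,1.0000)
R[2][1] = 1.0000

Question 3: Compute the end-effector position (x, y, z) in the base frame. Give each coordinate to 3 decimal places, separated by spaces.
after link 1: o_1 = (0.0000, -5.0000, 2.0000)
after link 2: o_2 = (0.0000, -6.0000, 5.0000)
after link 3: o_3 = (1.7321, -5.0000, 6.0000)
after link 4: o_4 = (7.0622, -4.2321, 6.0000)
after link 5: o_5 = (8.0622, -4.2321, 3.0000)
after link 6: o_6 = (7.1962, -4.7321, 1.0000)

7.196 -4.732 1.000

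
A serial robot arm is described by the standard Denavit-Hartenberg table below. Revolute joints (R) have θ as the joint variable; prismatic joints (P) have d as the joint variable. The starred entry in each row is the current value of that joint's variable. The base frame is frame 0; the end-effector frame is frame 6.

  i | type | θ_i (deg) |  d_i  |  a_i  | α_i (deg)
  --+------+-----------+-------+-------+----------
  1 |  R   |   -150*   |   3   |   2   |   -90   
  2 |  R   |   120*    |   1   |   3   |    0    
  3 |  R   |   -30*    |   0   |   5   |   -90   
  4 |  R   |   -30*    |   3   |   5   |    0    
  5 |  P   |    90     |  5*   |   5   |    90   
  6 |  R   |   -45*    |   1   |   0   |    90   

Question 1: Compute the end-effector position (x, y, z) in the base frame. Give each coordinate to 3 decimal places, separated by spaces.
6.330 4.036 -12.294

after link 1: o_1 = (-1.7321, -1.0000, 3.0000)
after link 2: o_2 = (0.0670, -1.1160, 0.4019)
after link 3: o_3 = (0.0670, -1.1160, -4.5981)
after link 4: o_4 = (3.9151, -1.7811, -8.9282)
after link 5: o_5 = (6.0801, 4.4689, -11.4282)
after link 6: o_6 = (6.3301, 4.0359, -12.2942)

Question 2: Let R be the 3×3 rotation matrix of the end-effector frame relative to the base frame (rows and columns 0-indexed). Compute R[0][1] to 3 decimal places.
End-effector y-axis (col 1 of R) = (0.2500,-0.4330,-0.8660)
R[0][1] = 0.2500

0.250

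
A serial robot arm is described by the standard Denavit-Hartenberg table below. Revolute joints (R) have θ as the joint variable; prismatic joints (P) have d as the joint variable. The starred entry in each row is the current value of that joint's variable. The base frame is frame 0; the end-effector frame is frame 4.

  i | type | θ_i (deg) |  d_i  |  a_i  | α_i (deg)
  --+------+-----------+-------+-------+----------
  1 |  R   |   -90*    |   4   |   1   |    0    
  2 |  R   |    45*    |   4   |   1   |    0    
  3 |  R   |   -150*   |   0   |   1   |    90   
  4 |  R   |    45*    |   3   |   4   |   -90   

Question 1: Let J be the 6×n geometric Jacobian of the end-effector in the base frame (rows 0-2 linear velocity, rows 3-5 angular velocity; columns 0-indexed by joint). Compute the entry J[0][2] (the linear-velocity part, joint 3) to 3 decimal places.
axis z_2 = (0.0000,0.0000,1.0000); lever o_n−o_2 = (-2.9215,3.8886,2.8284)
cross product → J_v[:, 2] = (-3.8886,-2.9215,0.0000)
J_ω[:, 2] = z_2
entry J[0][2] = -3.8886

-3.889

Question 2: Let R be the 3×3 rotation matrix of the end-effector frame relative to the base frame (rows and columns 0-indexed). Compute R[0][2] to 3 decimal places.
End-effector z-axis (col 2 of R) = (0.6830,-0.1830,0.7071)
R[0][2] = 0.6830

0.683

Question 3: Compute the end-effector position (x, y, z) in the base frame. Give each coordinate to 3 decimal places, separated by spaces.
after link 1: o_1 = (0.0000, -1.0000, 4.0000)
after link 2: o_2 = (0.7071, -1.7071, 8.0000)
after link 3: o_3 = (-0.2588, -1.4483, 8.0000)
after link 4: o_4 = (-2.2144, 2.1815, 10.8284)

-2.214 2.182 10.828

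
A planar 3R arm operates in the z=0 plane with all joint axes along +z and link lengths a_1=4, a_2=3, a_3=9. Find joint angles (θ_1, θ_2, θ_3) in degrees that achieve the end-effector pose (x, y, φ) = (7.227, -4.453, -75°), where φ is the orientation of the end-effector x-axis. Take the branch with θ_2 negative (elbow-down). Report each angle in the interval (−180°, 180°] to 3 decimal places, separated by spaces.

60.004 -45.011 -89.993

wrist centre = target − a_3·(cos φ, sin φ) = (4.8976, 4.2403)
cos θ_2 = (41.9672−4²−3²)/(2·4·3) = 0.7070; θ_2 = -45.0114° (elbow-down)
β = atan2(4.2403,4.8976) = 40.8858°; ψ = atan2(-2.1217,6.1209) = -19.1183°
θ_1 = β − ψ = 60.0041°
θ_3 = φ − θ_1 − θ_2 = -89.9927° (wrapped to (-180°,180°])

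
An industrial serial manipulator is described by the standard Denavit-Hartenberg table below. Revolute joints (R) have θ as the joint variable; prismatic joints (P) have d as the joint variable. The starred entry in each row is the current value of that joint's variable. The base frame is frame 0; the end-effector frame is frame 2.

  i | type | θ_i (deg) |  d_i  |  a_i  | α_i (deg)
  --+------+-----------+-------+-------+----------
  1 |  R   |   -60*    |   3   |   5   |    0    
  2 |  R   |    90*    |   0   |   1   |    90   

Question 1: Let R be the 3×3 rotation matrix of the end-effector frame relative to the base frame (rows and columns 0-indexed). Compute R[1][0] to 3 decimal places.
0.500

End-effector x-axis (col 0 of R) = (0.8660,0.5000,0.0000)
R[1][0] = 0.5000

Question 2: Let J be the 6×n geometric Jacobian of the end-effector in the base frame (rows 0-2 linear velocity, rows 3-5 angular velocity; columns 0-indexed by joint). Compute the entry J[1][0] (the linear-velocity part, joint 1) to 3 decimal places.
3.366

axis z_0 = ẑ; lever o_n−o_0 = (3.3660,-3.8301,3.0000)
cross product → J_v[:, 0] = (3.8301,3.3660,-0.0000)
J_ω[:, 0] = z_0
entry J[1][0] = 3.3660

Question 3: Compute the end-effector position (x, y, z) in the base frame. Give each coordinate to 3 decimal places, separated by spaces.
3.366 -3.830 3.000

after link 1: o_1 = (2.5000, -4.3301, 3.0000)
after link 2: o_2 = (3.3660, -3.8301, 3.0000)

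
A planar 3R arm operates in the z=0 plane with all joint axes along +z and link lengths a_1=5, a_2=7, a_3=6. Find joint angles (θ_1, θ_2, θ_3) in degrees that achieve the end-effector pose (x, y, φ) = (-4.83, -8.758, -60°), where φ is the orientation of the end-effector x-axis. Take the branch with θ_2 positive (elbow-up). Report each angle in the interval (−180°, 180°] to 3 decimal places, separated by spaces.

149.996 90.004 60.000

wrist centre = target − a_3·(cos φ, sin φ) = (-7.8300, -3.5618)
cos θ_2 = (73.9957−5²−7²)/(2·5·7) = -0.0001; θ_2 = 90.0036° (elbow-up)
β = atan2(-3.5618,-7.8300) = -155.5393°; ψ = atan2(7.0000,4.9996) = 54.4647°
θ_1 = β − ψ = -210.0040°
θ_3 = φ − θ_1 − θ_2 = 60.0005° (wrapped to (-180°,180°])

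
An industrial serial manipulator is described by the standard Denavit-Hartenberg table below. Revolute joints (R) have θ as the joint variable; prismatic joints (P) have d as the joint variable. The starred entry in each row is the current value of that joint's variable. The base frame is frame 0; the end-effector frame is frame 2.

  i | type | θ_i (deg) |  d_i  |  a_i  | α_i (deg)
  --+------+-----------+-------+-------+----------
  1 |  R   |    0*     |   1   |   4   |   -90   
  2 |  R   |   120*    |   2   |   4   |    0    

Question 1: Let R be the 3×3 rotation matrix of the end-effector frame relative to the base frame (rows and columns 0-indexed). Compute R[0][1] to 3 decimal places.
End-effector y-axis (col 1 of R) = (-0.8660,-0.0000,0.5000)
R[0][1] = -0.8660

-0.866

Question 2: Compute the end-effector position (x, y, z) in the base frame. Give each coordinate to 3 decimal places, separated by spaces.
after link 1: o_1 = (4.0000, 0.0000, 1.0000)
after link 2: o_2 = (2.0000, 2.0000, -2.4641)

2.000 2.000 -2.464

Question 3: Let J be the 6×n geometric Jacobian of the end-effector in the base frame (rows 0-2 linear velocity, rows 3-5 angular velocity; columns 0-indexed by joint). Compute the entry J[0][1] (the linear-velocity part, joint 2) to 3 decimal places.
-3.464

axis z_1 = (0.0000,1.0000,0.0000); lever o_n−o_1 = (-2.0000,2.0000,-3.4641)
cross product → J_v[:, 1] = (-3.4641,-0.0000,2.0000)
J_ω[:, 1] = z_1
entry J[0][1] = -3.4641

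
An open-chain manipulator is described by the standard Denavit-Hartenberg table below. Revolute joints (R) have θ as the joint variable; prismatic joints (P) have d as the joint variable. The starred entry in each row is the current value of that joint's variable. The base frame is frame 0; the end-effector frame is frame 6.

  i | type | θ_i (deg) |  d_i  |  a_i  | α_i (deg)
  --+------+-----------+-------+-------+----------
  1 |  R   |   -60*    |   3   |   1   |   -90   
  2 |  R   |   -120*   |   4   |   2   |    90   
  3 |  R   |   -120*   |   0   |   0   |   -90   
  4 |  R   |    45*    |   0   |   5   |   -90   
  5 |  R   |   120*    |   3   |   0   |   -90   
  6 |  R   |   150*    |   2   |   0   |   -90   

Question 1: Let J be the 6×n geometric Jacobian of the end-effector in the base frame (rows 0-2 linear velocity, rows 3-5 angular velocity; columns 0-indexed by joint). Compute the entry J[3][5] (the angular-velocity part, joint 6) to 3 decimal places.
axis z_5 = (-0.2072,0.9195,0.3340); lever o_n−o_5 = (-0.4144,1.8391,0.6680)
cross product → J_v[:, 5] = (-0.0000,-0.0000,-0.0000)
J_ω[:, 5] = z_5
entry J[3][5] = -0.2072

-0.207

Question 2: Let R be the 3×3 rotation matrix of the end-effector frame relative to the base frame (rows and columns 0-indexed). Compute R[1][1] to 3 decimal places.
End-effector y-axis (col 1 of R) = (0.2072,-0.9195,-0.3340)
R[1][1] = -0.9195

-0.920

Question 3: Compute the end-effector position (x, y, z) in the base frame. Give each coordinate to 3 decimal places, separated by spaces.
after link 1: o_1 = (0.5000, -0.8660, 3.0000)
after link 2: o_2 = (3.4641, 2.0000, 4.7321)
after link 3: o_3 = (3.4641, 2.0000, 4.7321)
after link 4: o_4 = (2.7853, -2.9480, 4.9689)
after link 5: o_5 = (5.0297, -3.1612, 6.9481)
after link 6: o_6 = (4.6153, -1.3221, 7.6161)

4.615 -1.322 7.616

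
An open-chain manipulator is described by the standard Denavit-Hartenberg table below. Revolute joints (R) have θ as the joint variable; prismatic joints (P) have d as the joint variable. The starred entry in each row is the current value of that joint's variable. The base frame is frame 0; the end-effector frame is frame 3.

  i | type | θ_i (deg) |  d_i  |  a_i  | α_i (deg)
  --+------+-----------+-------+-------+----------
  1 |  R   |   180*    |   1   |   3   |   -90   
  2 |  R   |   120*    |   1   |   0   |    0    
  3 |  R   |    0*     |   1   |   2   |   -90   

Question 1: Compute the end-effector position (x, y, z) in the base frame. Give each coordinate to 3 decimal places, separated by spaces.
after link 1: o_1 = (-3.0000, 0.0000, 1.0000)
after link 2: o_2 = (-3.0000, -1.0000, 1.0000)
after link 3: o_3 = (-2.0000, -2.0000, -0.7321)

-2.000 -2.000 -0.732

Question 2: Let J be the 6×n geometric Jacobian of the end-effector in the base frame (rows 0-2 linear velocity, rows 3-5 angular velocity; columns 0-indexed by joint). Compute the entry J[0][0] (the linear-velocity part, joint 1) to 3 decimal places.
axis z_0 = ẑ; lever o_n−o_0 = (-2.0000,-2.0000,-0.7321)
cross product → J_v[:, 0] = (2.0000,-2.0000,0.0000)
J_ω[:, 0] = z_0
entry J[0][0] = 2.0000

2.000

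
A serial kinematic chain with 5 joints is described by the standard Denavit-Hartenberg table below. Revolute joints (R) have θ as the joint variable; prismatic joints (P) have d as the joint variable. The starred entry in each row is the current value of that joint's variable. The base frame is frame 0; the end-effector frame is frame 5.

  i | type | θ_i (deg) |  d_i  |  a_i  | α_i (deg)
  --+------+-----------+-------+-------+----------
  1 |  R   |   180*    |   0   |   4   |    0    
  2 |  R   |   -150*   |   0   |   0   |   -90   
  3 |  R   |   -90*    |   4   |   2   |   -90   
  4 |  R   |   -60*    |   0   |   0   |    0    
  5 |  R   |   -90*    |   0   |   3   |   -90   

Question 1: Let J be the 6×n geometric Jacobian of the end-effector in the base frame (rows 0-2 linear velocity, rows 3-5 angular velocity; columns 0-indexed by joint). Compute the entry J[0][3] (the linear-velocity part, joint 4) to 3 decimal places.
axis z_3 = (0.8660,0.5000,-0.0000); lever o_n−o_3 = (-0.7500,1.2990,-2.5981)
cross product → J_v[:, 3] = (-1.2990,2.2500,1.5000)
J_ω[:, 3] = z_3
entry J[0][3] = -1.2990

-1.299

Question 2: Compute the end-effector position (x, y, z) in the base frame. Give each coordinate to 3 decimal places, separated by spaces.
after link 1: o_1 = (-4.0000, 0.0000, 0.0000)
after link 2: o_2 = (-4.0000, 0.0000, 0.0000)
after link 3: o_3 = (-6.0000, 3.4641, 2.0000)
after link 4: o_4 = (-6.0000, 3.4641, 2.0000)
after link 5: o_5 = (-6.7500, 4.7631, -0.5981)

-6.750 4.763 -0.598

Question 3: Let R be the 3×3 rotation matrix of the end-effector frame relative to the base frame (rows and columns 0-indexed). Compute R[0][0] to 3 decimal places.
End-effector x-axis (col 0 of R) = (-0.2500,0.4330,-0.8660)
R[0][0] = -0.2500

-0.250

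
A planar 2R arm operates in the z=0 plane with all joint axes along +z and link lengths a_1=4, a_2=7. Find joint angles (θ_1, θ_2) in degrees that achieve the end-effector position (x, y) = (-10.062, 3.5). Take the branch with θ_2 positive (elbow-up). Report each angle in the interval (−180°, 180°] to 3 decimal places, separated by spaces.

141.636 30.007

cos θ_2 = (113.4938−4²−7²)/(2·4·7) = 0.8660; θ_2 = 30.0073° (elbow-up)
β = atan2(3.5000,-10.0620) = 160.8201°; ψ = atan2(3.5008,10.0617) = 19.1843°
θ_1 = β − ψ = 141.6358°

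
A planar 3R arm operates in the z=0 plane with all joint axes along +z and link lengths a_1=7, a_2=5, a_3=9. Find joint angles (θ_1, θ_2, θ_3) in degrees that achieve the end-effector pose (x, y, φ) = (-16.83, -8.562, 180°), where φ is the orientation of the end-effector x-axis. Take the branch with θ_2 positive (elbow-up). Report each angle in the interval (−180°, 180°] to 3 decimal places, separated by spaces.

-144.889 30.008 -65.119

wrist centre = target − a_3·(cos φ, sin φ) = (-7.8300, -8.5620)
cos θ_2 = (134.6167−7²−5²)/(2·7·5) = 0.8660; θ_2 = 30.0082° (elbow-up)
β = atan2(-8.5620,-7.8300) = -132.4431°; ψ = atan2(2.5006,11.3298) = 12.4464°
θ_1 = β − ψ = -144.8895°
θ_3 = φ − θ_1 − θ_2 = -65.1188° (wrapped to (-180°,180°])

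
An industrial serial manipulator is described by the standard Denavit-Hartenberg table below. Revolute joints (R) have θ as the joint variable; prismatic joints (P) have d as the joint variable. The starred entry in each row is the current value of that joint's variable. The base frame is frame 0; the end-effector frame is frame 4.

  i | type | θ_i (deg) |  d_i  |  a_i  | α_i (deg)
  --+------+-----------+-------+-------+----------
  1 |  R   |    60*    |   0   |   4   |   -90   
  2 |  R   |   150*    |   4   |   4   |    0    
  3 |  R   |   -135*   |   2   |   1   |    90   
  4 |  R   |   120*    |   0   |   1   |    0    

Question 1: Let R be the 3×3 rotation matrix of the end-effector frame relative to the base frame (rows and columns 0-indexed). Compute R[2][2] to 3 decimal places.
0.966

End-effector z-axis (col 2 of R) = (0.1294,0.2241,0.9659)
R[2][2] = 0.9659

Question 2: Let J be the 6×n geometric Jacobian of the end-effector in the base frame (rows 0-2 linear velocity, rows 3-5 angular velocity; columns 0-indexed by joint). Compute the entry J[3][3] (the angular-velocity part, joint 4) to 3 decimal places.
0.129

axis z_3 = (0.1294,0.2241,0.9659); lever o_n−o_3 = (-0.9915,0.0148,0.1294)
cross product → J_v[:, 3] = (0.0148,-0.9744,0.2241)
J_ω[:, 3] = z_3
entry J[3][3] = 0.1294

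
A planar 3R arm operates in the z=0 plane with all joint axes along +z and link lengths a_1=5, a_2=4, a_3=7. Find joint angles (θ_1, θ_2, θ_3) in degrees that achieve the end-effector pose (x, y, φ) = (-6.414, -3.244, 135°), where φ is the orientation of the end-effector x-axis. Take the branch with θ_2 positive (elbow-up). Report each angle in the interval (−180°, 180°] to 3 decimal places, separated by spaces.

-119.999 45.006 -150.006

wrist centre = target − a_3·(cos φ, sin φ) = (-1.4643, -8.1937)
cos θ_2 = (69.2815−5²−4²)/(2·5·4) = 0.7070; θ_2 = 45.0055° (elbow-up)
β = atan2(-8.1937,-1.4643) = -100.1320°; ψ = atan2(2.8287,7.8282) = 19.8673°
θ_1 = β − ψ = -119.9993°
θ_3 = φ − θ_1 − θ_2 = -150.0062° (wrapped to (-180°,180°])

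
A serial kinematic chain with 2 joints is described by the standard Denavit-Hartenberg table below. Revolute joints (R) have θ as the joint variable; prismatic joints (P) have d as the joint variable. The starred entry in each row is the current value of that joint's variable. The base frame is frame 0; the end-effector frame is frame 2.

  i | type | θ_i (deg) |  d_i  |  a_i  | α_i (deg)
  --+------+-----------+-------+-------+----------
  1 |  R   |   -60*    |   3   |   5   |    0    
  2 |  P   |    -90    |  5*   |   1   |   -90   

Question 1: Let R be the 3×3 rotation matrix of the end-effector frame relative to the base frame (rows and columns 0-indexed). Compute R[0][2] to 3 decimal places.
0.500

End-effector z-axis (col 2 of R) = (0.5000,-0.8660,0.0000)
R[0][2] = 0.5000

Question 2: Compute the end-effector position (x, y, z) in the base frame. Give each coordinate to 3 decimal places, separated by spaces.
1.634 -4.830 8.000

after link 1: o_1 = (2.5000, -4.3301, 3.0000)
after link 2: o_2 = (1.6340, -4.8301, 8.0000)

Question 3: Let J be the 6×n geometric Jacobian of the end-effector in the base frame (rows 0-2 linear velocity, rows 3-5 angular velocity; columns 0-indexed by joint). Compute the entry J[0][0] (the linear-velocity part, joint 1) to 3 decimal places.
4.830

axis z_0 = ẑ; lever o_n−o_0 = (1.6340,-4.8301,8.0000)
cross product → J_v[:, 0] = (4.8301,1.6340,-0.0000)
J_ω[:, 0] = z_0
entry J[0][0] = 4.8301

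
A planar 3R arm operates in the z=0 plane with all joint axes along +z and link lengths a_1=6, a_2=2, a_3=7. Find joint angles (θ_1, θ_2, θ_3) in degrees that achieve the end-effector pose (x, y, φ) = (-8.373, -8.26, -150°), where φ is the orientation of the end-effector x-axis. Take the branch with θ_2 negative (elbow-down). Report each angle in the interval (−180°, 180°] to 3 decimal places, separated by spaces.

-96.789 -120.007 66.796

wrist centre = target − a_3·(cos φ, sin φ) = (-2.3108, -4.7600)
cos θ_2 = (27.9975−6²−2²)/(2·6·2) = -0.5001; θ_2 = -120.0069° (elbow-down)
β = atan2(-4.7600,-2.3108) = -115.8950°; ψ = atan2(-1.7319,4.9998) = -19.1061°
θ_1 = β − ψ = -96.7889°
θ_3 = φ − θ_1 − θ_2 = 66.7958° (wrapped to (-180°,180°])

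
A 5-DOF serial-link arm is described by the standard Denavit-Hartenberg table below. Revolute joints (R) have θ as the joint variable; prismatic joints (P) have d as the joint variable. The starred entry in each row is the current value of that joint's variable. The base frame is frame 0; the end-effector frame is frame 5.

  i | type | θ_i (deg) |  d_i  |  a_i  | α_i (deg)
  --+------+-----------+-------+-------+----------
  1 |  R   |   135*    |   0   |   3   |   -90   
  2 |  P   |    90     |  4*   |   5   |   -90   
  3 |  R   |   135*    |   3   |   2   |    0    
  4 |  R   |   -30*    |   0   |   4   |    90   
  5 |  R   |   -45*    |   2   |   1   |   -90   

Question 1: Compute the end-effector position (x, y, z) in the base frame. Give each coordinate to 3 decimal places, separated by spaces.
after link 1: o_1 = (-2.1213, 2.1213, 0.0000)
after link 2: o_2 = (-4.9497, -0.7071, -5.0000)
after link 3: o_3 = (-1.8284, -1.8284, -3.5858)
after link 4: o_4 = (0.9036, 0.9036, -2.5505)
after link 5: o_5 = (1.2526, 2.2526, -4.2993)

1.253 2.253 -4.299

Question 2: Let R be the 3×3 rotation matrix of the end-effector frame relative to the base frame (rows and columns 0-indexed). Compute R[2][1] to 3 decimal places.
0.966

End-effector y-axis (col 1 of R) = (-0.1830,-0.1830,0.9659)
R[2][1] = 0.9659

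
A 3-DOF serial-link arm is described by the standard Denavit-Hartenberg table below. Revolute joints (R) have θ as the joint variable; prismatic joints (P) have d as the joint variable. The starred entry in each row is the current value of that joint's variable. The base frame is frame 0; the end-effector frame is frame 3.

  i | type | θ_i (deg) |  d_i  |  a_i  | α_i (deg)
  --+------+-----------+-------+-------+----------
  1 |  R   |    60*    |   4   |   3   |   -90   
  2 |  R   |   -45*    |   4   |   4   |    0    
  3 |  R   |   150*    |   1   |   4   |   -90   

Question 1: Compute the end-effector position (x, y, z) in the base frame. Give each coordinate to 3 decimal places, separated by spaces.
-1.934 6.651 2.965

after link 1: o_1 = (1.5000, 2.5981, 4.0000)
after link 2: o_2 = (-0.5499, 7.0476, 6.8284)
after link 3: o_3 = (-1.9336, 6.6510, 2.9647)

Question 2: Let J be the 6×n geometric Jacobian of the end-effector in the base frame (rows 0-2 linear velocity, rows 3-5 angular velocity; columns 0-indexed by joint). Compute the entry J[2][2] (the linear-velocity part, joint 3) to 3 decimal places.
axis z_2 = (-0.8660,0.5000,0.0000); lever o_n−o_2 = (-1.3837,-0.3966,-3.8637)
cross product → J_v[:, 2] = (-1.9319,-3.3461,1.0353)
J_ω[:, 2] = z_2
entry J[2][2] = 1.0353

1.035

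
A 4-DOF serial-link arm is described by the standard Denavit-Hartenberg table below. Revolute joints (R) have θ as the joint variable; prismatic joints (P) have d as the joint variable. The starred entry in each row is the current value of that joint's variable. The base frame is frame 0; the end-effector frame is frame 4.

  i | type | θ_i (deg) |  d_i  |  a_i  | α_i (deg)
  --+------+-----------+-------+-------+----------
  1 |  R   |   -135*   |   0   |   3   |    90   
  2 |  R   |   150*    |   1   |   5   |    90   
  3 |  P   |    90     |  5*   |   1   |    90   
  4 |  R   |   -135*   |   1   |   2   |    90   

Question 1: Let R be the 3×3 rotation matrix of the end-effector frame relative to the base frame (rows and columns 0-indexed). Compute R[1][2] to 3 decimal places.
-0.750

End-effector z-axis (col 2 of R) = (0.2500,-0.7500,0.6124)
R[1][2] = -0.7500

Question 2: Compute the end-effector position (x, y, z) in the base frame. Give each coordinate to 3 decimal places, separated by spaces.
-0.129 0.699 6.105

after link 1: o_1 = (-2.1213, -2.1213, 0.0000)
after link 2: o_2 = (0.2334, 1.6476, 2.5000)
after link 3: o_3 = (-2.2414, 0.5870, 6.8301)
after link 4: o_4 = (-0.1291, 0.6994, 6.1054)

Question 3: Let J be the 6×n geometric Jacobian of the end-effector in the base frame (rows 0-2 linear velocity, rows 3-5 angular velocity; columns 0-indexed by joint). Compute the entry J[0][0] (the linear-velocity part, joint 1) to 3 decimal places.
axis z_0 = ẑ; lever o_n−o_0 = (-0.1291,0.6994,6.1054)
cross product → J_v[:, 0] = (-0.6994,-0.1291,0.0000)
J_ω[:, 0] = z_0
entry J[0][0] = -0.6994

-0.699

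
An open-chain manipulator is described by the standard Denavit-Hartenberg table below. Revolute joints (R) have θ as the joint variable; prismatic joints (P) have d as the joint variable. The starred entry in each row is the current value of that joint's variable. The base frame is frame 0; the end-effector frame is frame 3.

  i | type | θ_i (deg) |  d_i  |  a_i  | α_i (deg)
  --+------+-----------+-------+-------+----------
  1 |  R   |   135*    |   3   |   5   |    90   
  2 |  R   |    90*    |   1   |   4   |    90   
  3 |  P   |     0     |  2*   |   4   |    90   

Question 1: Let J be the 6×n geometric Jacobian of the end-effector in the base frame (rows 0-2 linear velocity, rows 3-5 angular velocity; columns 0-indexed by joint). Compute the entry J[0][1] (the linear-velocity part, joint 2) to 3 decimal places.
axis z_1 = (0.7071,0.7071,0.0000); lever o_n−o_1 = (-0.7071,2.1213,8.0000)
cross product → J_v[:, 1] = (5.6569,-5.6569,2.0000)
J_ω[:, 1] = z_1
entry J[0][1] = 5.6569

5.657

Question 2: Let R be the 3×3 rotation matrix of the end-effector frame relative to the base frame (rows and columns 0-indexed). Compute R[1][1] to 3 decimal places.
0.707

End-effector y-axis (col 1 of R) = (-0.7071,0.7071,-0.0000)
R[1][1] = 0.7071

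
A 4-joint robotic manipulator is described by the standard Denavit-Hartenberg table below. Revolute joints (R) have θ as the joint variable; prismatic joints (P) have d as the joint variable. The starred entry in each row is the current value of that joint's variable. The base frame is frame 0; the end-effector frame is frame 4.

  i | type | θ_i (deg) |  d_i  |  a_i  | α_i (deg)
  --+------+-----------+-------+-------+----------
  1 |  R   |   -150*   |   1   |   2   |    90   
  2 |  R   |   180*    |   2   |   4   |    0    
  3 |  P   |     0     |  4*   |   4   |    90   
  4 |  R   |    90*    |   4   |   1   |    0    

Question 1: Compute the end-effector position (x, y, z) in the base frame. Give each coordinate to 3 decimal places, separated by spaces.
after link 1: o_1 = (-1.7321, -1.0000, 1.0000)
after link 2: o_2 = (0.7321, 2.7321, 1.0000)
after link 3: o_3 = (2.1962, 8.1962, 1.0000)
after link 4: o_4 = (1.6962, 9.0622, 5.0000)

1.696 9.062 5.000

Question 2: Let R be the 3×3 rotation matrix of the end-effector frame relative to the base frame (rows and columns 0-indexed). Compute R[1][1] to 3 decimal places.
End-effector y-axis (col 1 of R) = (-0.8660,-0.5000,-0.0000)
R[1][1] = -0.5000

-0.500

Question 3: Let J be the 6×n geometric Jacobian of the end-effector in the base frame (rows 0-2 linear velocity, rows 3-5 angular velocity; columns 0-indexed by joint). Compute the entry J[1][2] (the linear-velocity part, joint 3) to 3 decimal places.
0.866

prismatic axis z_2 = (-0.5000,0.8660,0.0000)
J_v[:, 2] = z_2; J_ω[:, 2] = (0,0,0)
entry J[1][2] = 0.8660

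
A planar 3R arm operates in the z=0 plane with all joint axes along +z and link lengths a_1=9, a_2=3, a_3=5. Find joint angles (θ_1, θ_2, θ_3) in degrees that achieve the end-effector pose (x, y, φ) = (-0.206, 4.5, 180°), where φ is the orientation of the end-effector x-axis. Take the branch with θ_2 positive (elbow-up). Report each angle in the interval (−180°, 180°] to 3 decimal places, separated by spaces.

wrist centre = target − a_3·(cos φ, sin φ) = (4.7940, 4.5000)
cos θ_2 = (43.2324−9²−3²)/(2·9·3) = -0.8661; θ_2 = 150.0047° (elbow-up)
β = atan2(4.5000,4.7940) = 43.1881°; ψ = atan2(1.4998,6.4018) = 13.1852°
θ_1 = β − ψ = 30.0029°
θ_3 = φ − θ_1 − θ_2 = -0.0076° (wrapped to (-180°,180°])

30.003 150.005 -0.008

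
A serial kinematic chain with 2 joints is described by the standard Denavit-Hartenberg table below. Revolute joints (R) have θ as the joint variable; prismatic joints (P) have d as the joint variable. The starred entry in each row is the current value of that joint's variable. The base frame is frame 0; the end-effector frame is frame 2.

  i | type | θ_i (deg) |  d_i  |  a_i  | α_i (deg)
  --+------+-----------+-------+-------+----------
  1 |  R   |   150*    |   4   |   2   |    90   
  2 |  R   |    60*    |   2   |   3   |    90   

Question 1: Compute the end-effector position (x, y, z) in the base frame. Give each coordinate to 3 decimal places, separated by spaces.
after link 1: o_1 = (-1.7321, 1.0000, 4.0000)
after link 2: o_2 = (-2.0311, 3.4821, 6.5981)

-2.031 3.482 6.598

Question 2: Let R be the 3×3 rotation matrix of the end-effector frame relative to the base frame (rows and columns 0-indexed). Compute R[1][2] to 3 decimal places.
End-effector z-axis (col 2 of R) = (-0.7500,0.4330,-0.5000)
R[1][2] = 0.4330

0.433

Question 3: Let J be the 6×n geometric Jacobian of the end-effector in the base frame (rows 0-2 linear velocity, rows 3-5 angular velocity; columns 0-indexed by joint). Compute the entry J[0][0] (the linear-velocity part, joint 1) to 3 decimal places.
-3.482

axis z_0 = ẑ; lever o_n−o_0 = (-2.0311,3.4821,6.5981)
cross product → J_v[:, 0] = (-3.4821,-2.0311,0.0000)
J_ω[:, 0] = z_0
entry J[0][0] = -3.4821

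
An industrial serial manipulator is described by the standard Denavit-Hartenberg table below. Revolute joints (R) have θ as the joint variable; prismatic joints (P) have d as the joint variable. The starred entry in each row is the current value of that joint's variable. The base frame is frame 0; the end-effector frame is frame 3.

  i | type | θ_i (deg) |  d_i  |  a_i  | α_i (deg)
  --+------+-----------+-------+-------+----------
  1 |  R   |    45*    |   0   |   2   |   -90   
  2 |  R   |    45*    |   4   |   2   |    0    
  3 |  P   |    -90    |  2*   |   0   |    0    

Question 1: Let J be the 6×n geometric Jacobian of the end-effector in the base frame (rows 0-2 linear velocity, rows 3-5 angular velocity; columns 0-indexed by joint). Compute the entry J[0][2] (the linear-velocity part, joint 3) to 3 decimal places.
-0.707

prismatic axis z_2 = (-0.7071,0.7071,0.0000)
J_v[:, 2] = z_2; J_ω[:, 2] = (0,0,0)
entry J[0][2] = -0.7071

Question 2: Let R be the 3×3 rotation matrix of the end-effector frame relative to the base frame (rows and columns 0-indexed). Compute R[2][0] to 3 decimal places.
0.707

End-effector x-axis (col 0 of R) = (0.5000,0.5000,0.7071)
R[2][0] = 0.7071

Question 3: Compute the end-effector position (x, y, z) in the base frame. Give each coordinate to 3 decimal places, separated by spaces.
after link 1: o_1 = (1.4142, 1.4142, 0.0000)
after link 2: o_2 = (-0.4142, 5.2426, -1.4142)
after link 3: o_3 = (-1.8284, 6.6569, -1.4142)

-1.828 6.657 -1.414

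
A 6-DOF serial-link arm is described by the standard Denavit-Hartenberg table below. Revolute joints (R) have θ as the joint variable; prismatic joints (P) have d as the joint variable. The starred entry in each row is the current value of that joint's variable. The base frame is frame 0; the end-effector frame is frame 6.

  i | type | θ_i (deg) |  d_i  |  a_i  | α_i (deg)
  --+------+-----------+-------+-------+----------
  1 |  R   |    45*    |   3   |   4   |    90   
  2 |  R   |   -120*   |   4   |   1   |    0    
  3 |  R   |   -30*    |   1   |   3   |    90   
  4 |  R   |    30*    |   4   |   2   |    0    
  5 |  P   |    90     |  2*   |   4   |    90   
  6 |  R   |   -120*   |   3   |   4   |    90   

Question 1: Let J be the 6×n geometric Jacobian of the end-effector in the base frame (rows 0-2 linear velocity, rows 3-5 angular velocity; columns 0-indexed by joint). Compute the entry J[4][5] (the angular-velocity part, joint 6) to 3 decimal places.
axis z_5 = (-0.1768,-0.8839,-0.4330); lever o_n−o_5 = (-1.1427,-0.8145,-4.7990)
cross product → J_v[:, 5] = (3.8891,-0.3536,-0.8660)
J_ω[:, 5] = z_5
entry J[4][5] = -0.8839

-0.884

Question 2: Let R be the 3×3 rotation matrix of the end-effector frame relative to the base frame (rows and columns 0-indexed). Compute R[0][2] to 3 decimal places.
-0.972

End-effector z-axis (col 2 of R) = (-0.9723,0.0884,0.2165)
R[0][2] = -0.9723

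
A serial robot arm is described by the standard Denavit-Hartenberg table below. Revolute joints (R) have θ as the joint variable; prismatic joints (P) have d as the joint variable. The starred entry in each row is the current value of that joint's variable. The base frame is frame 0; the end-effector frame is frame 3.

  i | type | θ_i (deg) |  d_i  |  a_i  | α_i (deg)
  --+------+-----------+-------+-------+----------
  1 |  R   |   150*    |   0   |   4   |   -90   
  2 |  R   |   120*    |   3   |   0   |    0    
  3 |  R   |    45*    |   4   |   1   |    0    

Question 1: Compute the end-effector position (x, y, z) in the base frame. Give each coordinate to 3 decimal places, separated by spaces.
after link 1: o_1 = (-3.4641, 2.0000, 0.0000)
after link 2: o_2 = (-4.9641, -0.5981, 0.0000)
after link 3: o_3 = (-6.1276, -4.5451, -0.2588)

-6.128 -4.545 -0.259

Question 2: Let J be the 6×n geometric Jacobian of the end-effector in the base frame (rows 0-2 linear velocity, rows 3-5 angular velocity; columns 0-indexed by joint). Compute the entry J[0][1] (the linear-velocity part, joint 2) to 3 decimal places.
axis z_1 = (-0.5000,-0.8660,0.0000); lever o_n−o_1 = (-2.6635,-6.5451,-0.2588)
cross product → J_v[:, 1] = (0.2241,-0.1294,0.9659)
J_ω[:, 1] = z_1
entry J[0][1] = 0.2241

0.224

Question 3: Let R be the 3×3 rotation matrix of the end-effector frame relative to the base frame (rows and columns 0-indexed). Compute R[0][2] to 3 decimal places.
End-effector z-axis (col 2 of R) = (-0.5000,-0.8660,0.0000)
R[0][2] = -0.5000

-0.500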